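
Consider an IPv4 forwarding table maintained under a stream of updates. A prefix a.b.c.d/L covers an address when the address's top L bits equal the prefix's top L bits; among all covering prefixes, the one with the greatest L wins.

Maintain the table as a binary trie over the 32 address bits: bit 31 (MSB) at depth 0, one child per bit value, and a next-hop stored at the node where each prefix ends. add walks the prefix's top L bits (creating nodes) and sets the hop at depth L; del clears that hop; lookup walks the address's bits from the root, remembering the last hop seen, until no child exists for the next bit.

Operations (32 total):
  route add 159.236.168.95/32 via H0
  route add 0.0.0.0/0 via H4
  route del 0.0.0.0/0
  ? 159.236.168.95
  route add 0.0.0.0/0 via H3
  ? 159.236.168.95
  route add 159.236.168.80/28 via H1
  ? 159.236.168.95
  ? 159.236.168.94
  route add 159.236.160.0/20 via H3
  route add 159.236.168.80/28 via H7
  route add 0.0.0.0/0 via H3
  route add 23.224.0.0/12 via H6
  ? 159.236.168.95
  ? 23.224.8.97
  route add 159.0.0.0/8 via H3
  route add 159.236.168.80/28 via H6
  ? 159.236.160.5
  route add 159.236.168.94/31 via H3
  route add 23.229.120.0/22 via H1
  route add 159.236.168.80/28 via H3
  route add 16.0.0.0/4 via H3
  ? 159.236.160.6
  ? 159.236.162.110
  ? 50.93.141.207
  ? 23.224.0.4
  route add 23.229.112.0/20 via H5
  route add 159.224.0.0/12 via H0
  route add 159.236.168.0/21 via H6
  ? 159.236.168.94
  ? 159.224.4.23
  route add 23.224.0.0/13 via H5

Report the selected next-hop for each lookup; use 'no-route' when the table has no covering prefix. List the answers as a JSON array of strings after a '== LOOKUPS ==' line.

Trace:
  add 159.236.168.95/32 -> H0 at depth 32
  add 0.0.0.0/0 -> H4 at depth 0
  del 0.0.0.0/0 (clear depth 0)
  lookup 159.236.168.95: bits 10011111111011001010100001011111 walk d0:-→d1:-→d2:-→d3:-→d4:-→d5:-→d6:-→d7:-→d8:-→d9:-→d10:-→d11:-→d12:-→d13:-→d14:-→d15:-→d16:-→d17:-→d18:-→d19:-→d20:-→d21:-→d22:-→d23:-→d24:-→d25:-→d26:-→d27:-→d28:-→d29:-→d30:-→d31:-→d32:H0 -> H0
  add 0.0.0.0/0 -> H3 at depth 0
  lookup 159.236.168.95: bits 10011111111011001010100001011111 walk d0:H3→d1:-→d2:-→d3:-→d4:-→d5:-→d6:-→d7:-→d8:-→d9:-→d10:-→d11:-→d12:-→d13:-→d14:-→d15:-→d16:-→d17:-→d18:-→d19:-→d20:-→d21:-→d22:-→d23:-→d24:-→d25:-→d26:-→d27:-→d28:-→d29:-→d30:-→d31:-→d32:H0 -> H0
  add 159.236.168.80/28 -> H1 at depth 28
  lookup 159.236.168.95: bits 10011111111011001010100001011111 walk d0:H3→d1:-→d2:-→d3:-→d4:-→d5:-→d6:-→d7:-→d8:-→d9:-→d10:-→d11:-→d12:-→d13:-→d14:-→d15:-→d16:-→d17:-→d18:-→d19:-→d20:-→d21:-→d22:-→d23:-→d24:-→d25:-→d26:-→d27:-→d28:H1→d29:-→d30:-→d31:-→d32:H0 -> H0
  lookup 159.236.168.94: bits 1001111111101100101010000101111 walk d0:H3→d1:-→d2:-→d3:-→d4:-→d5:-→d6:-→d7:-→d8:-→d9:-→d10:-→d11:-→d12:-→d13:-→d14:-→d15:-→d16:-→d17:-→d18:-→d19:-→d20:-→d21:-→d22:-→d23:-→d24:-→d25:-→d26:-→d27:-→d28:H1→d29:-→d30:-→d31:- -> H1
  add 159.236.160.0/20 -> H3 at depth 20
  add 159.236.168.80/28 -> H7 at depth 28
  add 0.0.0.0/0 -> H3 at depth 0
  add 23.224.0.0/12 -> H6 at depth 12
  lookup 159.236.168.95: bits 10011111111011001010100001011111 walk d0:H3→d1:-→d2:-→d3:-→d4:-→d5:-→d6:-→d7:-→d8:-→d9:-→d10:-→d11:-→d12:-→d13:-→d14:-→d15:-→d16:-→d17:-→d18:-→d19:-→d20:H3→d21:-→d22:-→d23:-→d24:-→d25:-→d26:-→d27:-→d28:H7→d29:-→d30:-→d31:-→d32:H0 -> H0
  lookup 23.224.8.97: bits 000101111110 walk d0:H3→d1:-→d2:-→d3:-→d4:-→d5:-→d6:-→d7:-→d8:-→d9:-→d10:-→d11:-→d12:H6 -> H6
  add 159.0.0.0/8 -> H3 at depth 8
  add 159.236.168.80/28 -> H6 at depth 28
  lookup 159.236.160.5: bits 10011111111011001010 walk d0:H3→d1:-→d2:-→d3:-→d4:-→d5:-→d6:-→d7:-→d8:H3→d9:-→d10:-→d11:-→d12:-→d13:-→d14:-→d15:-→d16:-→d17:-→d18:-→d19:-→d20:H3 -> H3
  add 159.236.168.94/31 -> H3 at depth 31
  add 23.229.120.0/22 -> H1 at depth 22
  add 159.236.168.80/28 -> H3 at depth 28
  add 16.0.0.0/4 -> H3 at depth 4
  lookup 159.236.160.6: bits 10011111111011001010 walk d0:H3→d1:-→d2:-→d3:-→d4:-→d5:-→d6:-→d7:-→d8:H3→d9:-→d10:-→d11:-→d12:-→d13:-→d14:-→d15:-→d16:-→d17:-→d18:-→d19:-→d20:H3 -> H3
  lookup 159.236.162.110: bits 10011111111011001010 walk d0:H3→d1:-→d2:-→d3:-→d4:-→d5:-→d6:-→d7:-→d8:H3→d9:-→d10:-→d11:-→d12:-→d13:-→d14:-→d15:-→d16:-→d17:-→d18:-→d19:-→d20:H3 -> H3
  lookup 50.93.141.207: bits 00 walk d0:H3→d1:-→d2:- -> H3
  lookup 23.224.0.4: bits 0001011111100 walk d0:H3→d1:-→d2:-→d3:-→d4:H3→d5:-→d6:-→d7:-→d8:-→d9:-→d10:-→d11:-→d12:H6→d13:- -> H6
  add 23.229.112.0/20 -> H5 at depth 20
  add 159.224.0.0/12 -> H0 at depth 12
  add 159.236.168.0/21 -> H6 at depth 21
  lookup 159.236.168.94: bits 1001111111101100101010000101111 walk d0:H3→d1:-→d2:-→d3:-→d4:-→d5:-→d6:-→d7:-→d8:H3→d9:-→d10:-→d11:-→d12:H0→d13:-→d14:-→d15:-→d16:-→d17:-→d18:-→d19:-→d20:H3→d21:H6→d22:-→d23:-→d24:-→d25:-→d26:-→d27:-→d28:H3→d29:-→d30:-→d31:H3 -> H3
  lookup 159.224.4.23: bits 100111111110 walk d0:H3→d1:-→d2:-→d3:-→d4:-→d5:-→d6:-→d7:-→d8:H3→d9:-→d10:-→d11:-→d12:H0 -> H0
  add 23.224.0.0/13 -> H5 at depth 13

== LOOKUPS ==
["H0","H0","H0","H1","H0","H6","H3","H3","H3","H3","H6","H3","H0"]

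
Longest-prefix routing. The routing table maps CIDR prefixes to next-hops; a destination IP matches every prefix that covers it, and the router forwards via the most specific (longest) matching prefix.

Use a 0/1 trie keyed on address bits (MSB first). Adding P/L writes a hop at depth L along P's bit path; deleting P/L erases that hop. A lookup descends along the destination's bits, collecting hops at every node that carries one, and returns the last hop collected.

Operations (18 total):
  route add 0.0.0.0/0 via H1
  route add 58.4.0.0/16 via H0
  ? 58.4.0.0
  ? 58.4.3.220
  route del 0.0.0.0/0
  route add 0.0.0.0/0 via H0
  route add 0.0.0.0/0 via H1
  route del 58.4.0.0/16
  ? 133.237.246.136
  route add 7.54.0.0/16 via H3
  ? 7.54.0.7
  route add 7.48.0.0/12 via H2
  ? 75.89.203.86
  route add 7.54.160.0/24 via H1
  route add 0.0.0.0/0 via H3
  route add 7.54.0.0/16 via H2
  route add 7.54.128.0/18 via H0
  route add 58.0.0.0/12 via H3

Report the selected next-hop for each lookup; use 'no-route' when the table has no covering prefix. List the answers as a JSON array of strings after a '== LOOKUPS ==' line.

Process each operation:
  add 0.0.0.0/0 -> H1 at depth 0
  add 58.4.0.0/16 -> H0 at depth 16
  lookup 58.4.0.0: bits 0011101000000100 walk d0:H1→d1:-→d2:-→d3:-→d4:-→d5:-→d6:-→d7:-→d8:-→d9:-→d10:-→d11:-→d12:-→d13:-→d14:-→d15:-→d16:H0 -> H0
  lookup 58.4.3.220: bits 0011101000000100 walk d0:H1→d1:-→d2:-→d3:-→d4:-→d5:-→d6:-→d7:-→d8:-→d9:-→d10:-→d11:-→d12:-→d13:-→d14:-→d15:-→d16:H0 -> H0
  - 0.0.0.0/0 clear@0
  add 0.0.0.0/0 -> H0 at depth 0
  add 0.0.0.0/0 -> H1 at depth 0
  - 58.4.0.0/16 clear@16
  lookup 133.237.246.136: bits ε walk d0:H1 -> H1
  add 7.54.0.0/16 -> H3 at depth 16
  lookup 7.54.0.7: bits 0000011100110110 walk d0:H1→d1:-→d2:-→d3:-→d4:-→d5:-→d6:-→d7:-→d8:-→d9:-→d10:-→d11:-→d12:-→d13:-→d14:-→d15:-→d16:H3 -> H3
  add 7.48.0.0/12 -> H2 at depth 12
  lookup 75.89.203.86: bits 0 walk d0:H1→d1:- -> H1
  add 7.54.160.0/24 -> H1 at depth 24
  add 0.0.0.0/0 -> H3 at depth 0
  add 7.54.0.0/16 -> H2 at depth 16
  add 7.54.128.0/18 -> H0 at depth 18
  add 58.0.0.0/12 -> H3 at depth 12

== LOOKUPS ==
["H0","H0","H1","H3","H1"]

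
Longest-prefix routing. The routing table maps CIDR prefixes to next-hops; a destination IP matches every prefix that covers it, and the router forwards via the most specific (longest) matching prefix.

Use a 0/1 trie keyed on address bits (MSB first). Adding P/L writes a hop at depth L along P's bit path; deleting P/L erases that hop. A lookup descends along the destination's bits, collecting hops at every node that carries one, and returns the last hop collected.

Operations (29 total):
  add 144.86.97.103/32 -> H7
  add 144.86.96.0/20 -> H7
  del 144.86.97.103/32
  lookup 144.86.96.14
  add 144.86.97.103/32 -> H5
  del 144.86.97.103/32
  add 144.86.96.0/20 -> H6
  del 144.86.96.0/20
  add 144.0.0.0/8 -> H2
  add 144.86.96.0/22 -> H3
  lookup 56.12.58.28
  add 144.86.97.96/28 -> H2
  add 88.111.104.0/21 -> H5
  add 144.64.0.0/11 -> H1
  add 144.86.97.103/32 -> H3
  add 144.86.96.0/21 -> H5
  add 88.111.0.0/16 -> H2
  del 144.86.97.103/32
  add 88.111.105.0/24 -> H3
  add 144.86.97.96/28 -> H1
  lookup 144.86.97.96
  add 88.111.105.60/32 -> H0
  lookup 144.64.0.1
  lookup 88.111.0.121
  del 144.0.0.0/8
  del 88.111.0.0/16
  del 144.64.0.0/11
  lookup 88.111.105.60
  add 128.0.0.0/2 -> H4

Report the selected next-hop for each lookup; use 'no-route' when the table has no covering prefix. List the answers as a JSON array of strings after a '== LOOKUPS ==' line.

Trace:
  + 144.86.97.103/32 (H7) depth=32
  + 144.86.96.0/20 (H7) depth=20
  - 144.86.97.103/32 clear@32
  ? 144.86.96.14  path d0:-→d1:-→d2:-→d3:-→d4:-→d5:-→d6:-→d7:-→d8:-→d9:-→d10:-→d11:-→d12:-→d13:-→d14:-→d15:-→d16:-→d17:-→d18:-→d19:-→d20:H7→d21:-→d22:-→d23:-  best=H7
  + 144.86.97.103/32 (H5) depth=32
  - 144.86.97.103/32 clear@32
  + 144.86.96.0/20 (H6) depth=20
  - 144.86.96.0/20 clear@20
  + 144.0.0.0/8 (H2) depth=8
  + 144.86.96.0/22 (H3) depth=22
  ? 56.12.58.28  path d0:-  best=no-route
  + 144.86.97.96/28 (H2) depth=28
  + 88.111.104.0/21 (H5) depth=21
  + 144.64.0.0/11 (H1) depth=11
  + 144.86.97.103/32 (H3) depth=32
  + 144.86.96.0/21 (H5) depth=21
  + 88.111.0.0/16 (H2) depth=16
  - 144.86.97.103/32 clear@32
  + 88.111.105.0/24 (H3) depth=24
  + 144.86.97.96/28 (H1) depth=28
  ? 144.86.97.96  path d0:-→d1:-→d2:-→d3:-→d4:-→d5:-→d6:-→d7:-→d8:H2→d9:-→d10:-→d11:H1→d12:-→d13:-→d14:-→d15:-→d16:-→d17:-→d18:-→d19:-→d20:-→d21:H5→d22:H3→d23:-→d24:-→d25:-→d26:-→d27:-→d28:H1→d29:-  best=H1
  + 88.111.105.60/32 (H0) depth=32
  ? 144.64.0.1  path d0:-→d1:-→d2:-→d3:-→d4:-→d5:-→d6:-→d7:-→d8:H2→d9:-→d10:-→d11:H1  best=H1
  ? 88.111.0.121  path d0:-→d1:-→d2:-→d3:-→d4:-→d5:-→d6:-→d7:-→d8:-→d9:-→d10:-→d11:-→d12:-→d13:-→d14:-→d15:-→d16:H2→d17:-  best=H2
  - 144.0.0.0/8 clear@8
  - 88.111.0.0/16 clear@16
  - 144.64.0.0/11 clear@11
  ? 88.111.105.60  path d0:-→d1:-→d2:-→d3:-→d4:-→d5:-→d6:-→d7:-→d8:-→d9:-→d10:-→d11:-→d12:-→d13:-→d14:-→d15:-→d16:-→d17:-→d18:-→d19:-→d20:-→d21:H5→d22:-→d23:-→d24:H3→d25:-→d26:-→d27:-→d28:-→d29:-→d30:-→d31:-→d32:H0  best=H0
  + 128.0.0.0/2 (H4) depth=2

== LOOKUPS ==
["H7","no-route","H1","H1","H2","H0"]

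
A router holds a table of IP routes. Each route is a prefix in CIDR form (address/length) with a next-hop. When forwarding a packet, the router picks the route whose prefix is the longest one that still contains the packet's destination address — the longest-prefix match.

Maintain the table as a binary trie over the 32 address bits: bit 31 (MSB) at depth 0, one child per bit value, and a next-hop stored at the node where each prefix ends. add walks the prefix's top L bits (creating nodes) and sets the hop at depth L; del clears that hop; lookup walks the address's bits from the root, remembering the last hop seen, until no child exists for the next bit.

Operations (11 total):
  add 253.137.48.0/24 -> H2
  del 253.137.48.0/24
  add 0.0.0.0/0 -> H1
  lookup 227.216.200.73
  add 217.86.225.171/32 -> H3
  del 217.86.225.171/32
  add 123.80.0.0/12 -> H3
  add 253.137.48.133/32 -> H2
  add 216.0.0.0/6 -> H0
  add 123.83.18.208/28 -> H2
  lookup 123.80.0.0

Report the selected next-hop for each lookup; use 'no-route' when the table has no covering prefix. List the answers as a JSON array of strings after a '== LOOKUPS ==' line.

Process each operation:
  + 253.137.48.0/24 (H2) depth=24
  - 253.137.48.0/24 clear@24
  + 0.0.0.0/0 (H1) depth=0
  Q 227.216.200.73: descend 111 ; hops seen [H1] ; pick H1
  + 217.86.225.171/32 (H3) depth=32
  - 217.86.225.171/32 clear@32
  + 123.80.0.0/12 (H3) depth=12
  + 253.137.48.133/32 (H2) depth=32
  + 216.0.0.0/6 (H0) depth=6
  + 123.83.18.208/28 (H2) depth=28
  Q 123.80.0.0: descend 01111011010100 ; hops seen [H1,H3] ; pick H3

== LOOKUPS ==
["H1","H3"]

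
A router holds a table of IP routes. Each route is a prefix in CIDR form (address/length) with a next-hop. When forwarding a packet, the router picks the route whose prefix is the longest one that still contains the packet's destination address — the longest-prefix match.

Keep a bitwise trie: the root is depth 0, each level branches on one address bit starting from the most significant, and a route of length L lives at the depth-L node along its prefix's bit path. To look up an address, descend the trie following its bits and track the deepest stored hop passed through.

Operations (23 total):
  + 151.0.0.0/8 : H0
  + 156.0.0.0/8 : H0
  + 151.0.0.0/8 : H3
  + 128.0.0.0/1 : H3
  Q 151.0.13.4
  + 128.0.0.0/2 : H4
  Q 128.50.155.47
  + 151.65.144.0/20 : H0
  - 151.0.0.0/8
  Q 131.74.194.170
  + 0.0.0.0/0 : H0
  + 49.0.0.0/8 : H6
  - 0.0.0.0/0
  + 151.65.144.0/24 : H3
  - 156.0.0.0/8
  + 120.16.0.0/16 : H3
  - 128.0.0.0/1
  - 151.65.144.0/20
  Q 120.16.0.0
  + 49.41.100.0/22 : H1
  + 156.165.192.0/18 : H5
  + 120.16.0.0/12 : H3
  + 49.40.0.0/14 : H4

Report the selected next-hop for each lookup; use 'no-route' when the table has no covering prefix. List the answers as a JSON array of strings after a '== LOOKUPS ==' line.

Apply in order:
  + 151.0.0.0/8 (H0) depth=8
  + 156.0.0.0/8 (H0) depth=8
  + 151.0.0.0/8 (H3) depth=8
  + 128.0.0.0/1 (H3) depth=1
  ? 151.0.13.4  path d0:-→d1:H3→d2:-→d3:-→d4:-→d5:-→d6:-→d7:-→d8:H3  best=H3
  + 128.0.0.0/2 (H4) depth=2
  ? 128.50.155.47  path d0:-→d1:H3→d2:H4→d3:-  best=H4
  + 151.65.144.0/20 (H0) depth=20
  - 151.0.0.0/8 clear@8
  ? 131.74.194.170  path d0:-→d1:H3→d2:H4→d3:-  best=H4
  + 0.0.0.0/0 (H0) depth=0
  + 49.0.0.0/8 (H6) depth=8
  - 0.0.0.0/0 clear@0
  + 151.65.144.0/24 (H3) depth=24
  - 156.0.0.0/8 clear@8
  + 120.16.0.0/16 (H3) depth=16
  - 128.0.0.0/1 clear@1
  - 151.65.144.0/20 clear@20
  ? 120.16.0.0  path d0:-→d1:-→d2:-→d3:-→d4:-→d5:-→d6:-→d7:-→d8:-→d9:-→d10:-→d11:-→d12:-→d13:-→d14:-→d15:-→d16:H3  best=H3
  + 49.41.100.0/22 (H1) depth=22
  + 156.165.192.0/18 (H5) depth=18
  + 120.16.0.0/12 (H3) depth=12
  + 49.40.0.0/14 (H4) depth=14

== LOOKUPS ==
["H3","H4","H4","H3"]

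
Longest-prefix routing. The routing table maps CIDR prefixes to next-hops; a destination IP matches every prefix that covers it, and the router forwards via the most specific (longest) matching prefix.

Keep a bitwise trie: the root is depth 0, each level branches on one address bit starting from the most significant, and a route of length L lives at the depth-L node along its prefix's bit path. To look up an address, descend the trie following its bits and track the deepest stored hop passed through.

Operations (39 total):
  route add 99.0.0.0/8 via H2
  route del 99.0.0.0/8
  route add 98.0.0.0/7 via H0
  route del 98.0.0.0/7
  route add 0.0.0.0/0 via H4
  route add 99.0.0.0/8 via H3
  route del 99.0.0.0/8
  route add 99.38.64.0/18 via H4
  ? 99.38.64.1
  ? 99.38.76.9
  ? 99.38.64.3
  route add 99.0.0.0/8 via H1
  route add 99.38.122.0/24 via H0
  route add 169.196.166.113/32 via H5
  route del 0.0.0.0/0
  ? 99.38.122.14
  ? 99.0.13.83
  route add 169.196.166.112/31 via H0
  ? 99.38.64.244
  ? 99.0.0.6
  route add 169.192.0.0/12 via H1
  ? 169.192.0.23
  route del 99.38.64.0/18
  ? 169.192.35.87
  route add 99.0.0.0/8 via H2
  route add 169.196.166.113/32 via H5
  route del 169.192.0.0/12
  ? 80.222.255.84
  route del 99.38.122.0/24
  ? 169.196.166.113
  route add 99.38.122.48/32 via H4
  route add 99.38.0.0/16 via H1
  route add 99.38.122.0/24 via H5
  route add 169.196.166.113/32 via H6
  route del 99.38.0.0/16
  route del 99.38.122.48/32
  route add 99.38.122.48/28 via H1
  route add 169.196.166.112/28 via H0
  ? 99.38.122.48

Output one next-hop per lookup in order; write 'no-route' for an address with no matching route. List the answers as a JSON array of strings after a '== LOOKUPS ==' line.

Trace:
  add 99.0.0.0/8 -> H2 at depth 8
  - 99.0.0.0/8 clear@8
  add 98.0.0.0/7 -> H0 at depth 7
  - 98.0.0.0/7 clear@7
  add 0.0.0.0/0 -> H4 at depth 0
  add 99.0.0.0/8 -> H3 at depth 8
  - 99.0.0.0/8 clear@8
  add 99.38.64.0/18 -> H4 at depth 18
  Q 99.38.64.1: descend 011000110010011001 ; hops seen [H4,H4] ; pick H4
  Q 99.38.76.9: descend 011000110010011001 ; hops seen [H4,H4] ; pick H4
  Q 99.38.64.3: descend 011000110010011001 ; hops seen [H4,H4] ; pick H4
  add 99.0.0.0/8 -> H1 at depth 8
  add 99.38.122.0/24 -> H0 at depth 24
  add 169.196.166.113/32 -> H5 at depth 32
  - 0.0.0.0/0 clear@0
  Q 99.38.122.14: descend 011000110010011001111010 ; hops seen [H1,H4,H0] ; pick H0
  Q 99.0.13.83: descend 0110001100 ; hops seen [H1] ; pick H1
  add 169.196.166.112/31 -> H0 at depth 31
  Q 99.38.64.244: descend 011000110010011001 ; hops seen [H1,H4] ; pick H4
  Q 99.0.0.6: descend 0110001100 ; hops seen [H1] ; pick H1
  add 169.192.0.0/12 -> H1 at depth 12
  Q 169.192.0.23: descend 1010100111000 ; hops seen [H1] ; pick H1
  - 99.38.64.0/18 clear@18
  Q 169.192.35.87: descend 1010100111000 ; hops seen [H1] ; pick H1
  add 99.0.0.0/8 -> H2 at depth 8
  add 169.196.166.113/32 -> H5 at depth 32
  - 169.192.0.0/12 clear@12
  Q 80.222.255.84: descend 01 ; hops seen [∅] ; pick no-route
  - 99.38.122.0/24 clear@24
  Q 169.196.166.113: descend 10101001110001001010011001110001 ; hops seen [H0,H5] ; pick H5
  add 99.38.122.48/32 -> H4 at depth 32
  add 99.38.0.0/16 -> H1 at depth 16
  add 99.38.122.0/24 -> H5 at depth 24
  add 169.196.166.113/32 -> H6 at depth 32
  - 99.38.0.0/16 clear@16
  - 99.38.122.48/32 clear@32
  add 99.38.122.48/28 -> H1 at depth 28
  add 169.196.166.112/28 -> H0 at depth 28
  Q 99.38.122.48: descend 01100011001001100111101000110000 ; hops seen [H2,H5,H1] ; pick H1

== LOOKUPS ==
["H4","H4","H4","H0","H1","H4","H1","H1","H1","no-route","H5","H1"]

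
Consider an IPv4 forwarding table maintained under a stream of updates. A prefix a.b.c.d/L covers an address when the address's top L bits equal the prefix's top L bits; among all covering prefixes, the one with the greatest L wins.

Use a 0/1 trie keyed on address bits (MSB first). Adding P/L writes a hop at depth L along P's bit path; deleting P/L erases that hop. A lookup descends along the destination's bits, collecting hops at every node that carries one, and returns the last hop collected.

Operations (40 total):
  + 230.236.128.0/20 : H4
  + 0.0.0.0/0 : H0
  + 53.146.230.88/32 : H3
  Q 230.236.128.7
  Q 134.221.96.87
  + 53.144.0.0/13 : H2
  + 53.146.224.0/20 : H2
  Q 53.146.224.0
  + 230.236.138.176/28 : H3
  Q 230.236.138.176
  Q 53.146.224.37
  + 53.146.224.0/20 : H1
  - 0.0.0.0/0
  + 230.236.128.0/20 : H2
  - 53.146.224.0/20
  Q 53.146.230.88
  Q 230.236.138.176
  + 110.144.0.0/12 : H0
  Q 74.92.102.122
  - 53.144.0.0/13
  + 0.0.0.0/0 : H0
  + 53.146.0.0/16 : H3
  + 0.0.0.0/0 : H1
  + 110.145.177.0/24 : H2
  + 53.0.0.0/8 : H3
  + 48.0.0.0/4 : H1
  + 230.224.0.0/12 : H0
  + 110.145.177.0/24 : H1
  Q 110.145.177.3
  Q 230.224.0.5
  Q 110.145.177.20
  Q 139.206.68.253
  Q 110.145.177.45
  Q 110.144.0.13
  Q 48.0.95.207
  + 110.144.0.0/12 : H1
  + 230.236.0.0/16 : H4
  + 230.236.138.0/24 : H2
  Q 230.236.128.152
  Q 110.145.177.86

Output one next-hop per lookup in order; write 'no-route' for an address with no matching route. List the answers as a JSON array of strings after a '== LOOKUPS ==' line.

Process each operation:
  + 230.236.128.0/20 (H4) depth=20
  + 0.0.0.0/0 (H0) depth=0
  + 53.146.230.88/32 (H3) depth=32
  lookup 230.236.128.7: bits 11100110111011001000 walk d0:H0→d1:-→d2:-→d3:-→d4:-→d5:-→d6:-→d7:-→d8:-→d9:-→d10:-→d11:-→d12:-→d13:-→d14:-→d15:-→d16:-→d17:-→d18:-→d19:-→d20:H4 -> H4
  lookup 134.221.96.87: bits 1 walk d0:H0→d1:- -> H0
  + 53.144.0.0/13 (H2) depth=13
  + 53.146.224.0/20 (H2) depth=20
  lookup 53.146.224.0: bits 001101011001001011100 walk d0:H0→d1:-→d2:-→d3:-→d4:-→d5:-→d6:-→d7:-→d8:-→d9:-→d10:-→d11:-→d12:-→d13:H2→d14:-→d15:-→d16:-→d17:-→d18:-→d19:-→d20:H2→d21:- -> H2
  + 230.236.138.176/28 (H3) depth=28
  lookup 230.236.138.176: bits 1110011011101100100010101011 walk d0:H0→d1:-→d2:-→d3:-→d4:-→d5:-→d6:-→d7:-→d8:-→d9:-→d10:-→d11:-→d12:-→d13:-→d14:-→d15:-→d16:-→d17:-→d18:-→d19:-→d20:H4→d21:-→d22:-→d23:-→d24:-→d25:-→d26:-→d27:-→d28:H3 -> H3
  lookup 53.146.224.37: bits 001101011001001011100 walk d0:H0→d1:-→d2:-→d3:-→d4:-→d5:-→d6:-→d7:-→d8:-→d9:-→d10:-→d11:-→d12:-→d13:H2→d14:-→d15:-→d16:-→d17:-→d18:-→d19:-→d20:H2→d21:- -> H2
  + 53.146.224.0/20 (H1) depth=20
  - 0.0.0.0/0 clear@0
  + 230.236.128.0/20 (H2) depth=20
  - 53.146.224.0/20 clear@20
  lookup 53.146.230.88: bits 00110101100100101110011001011000 walk d0:-→d1:-→d2:-→d3:-→d4:-→d5:-→d6:-→d7:-→d8:-→d9:-→d10:-→d11:-→d12:-→d13:H2→d14:-→d15:-→d16:-→d17:-→d18:-→d19:-→d20:-→d21:-→d22:-→d23:-→d24:-→d25:-→d26:-→d27:-→d28:-→d29:-→d30:-→d31:-→d32:H3 -> H3
  lookup 230.236.138.176: bits 1110011011101100100010101011 walk d0:-→d1:-→d2:-→d3:-→d4:-→d5:-→d6:-→d7:-→d8:-→d9:-→d10:-→d11:-→d12:-→d13:-→d14:-→d15:-→d16:-→d17:-→d18:-→d19:-→d20:H2→d21:-→d22:-→d23:-→d24:-→d25:-→d26:-→d27:-→d28:H3 -> H3
  + 110.144.0.0/12 (H0) depth=12
  lookup 74.92.102.122: bits 01 walk d0:-→d1:-→d2:- -> no-route
  - 53.144.0.0/13 clear@13
  + 0.0.0.0/0 (H0) depth=0
  + 53.146.0.0/16 (H3) depth=16
  + 0.0.0.0/0 (H1) depth=0
  + 110.145.177.0/24 (H2) depth=24
  + 53.0.0.0/8 (H3) depth=8
  + 48.0.0.0/4 (H1) depth=4
  + 230.224.0.0/12 (H0) depth=12
  + 110.145.177.0/24 (H1) depth=24
  lookup 110.145.177.3: bits 011011101001000110110001 walk d0:H1→d1:-→d2:-→d3:-→d4:-→d5:-→d6:-→d7:-→d8:-→d9:-→d10:-→d11:-→d12:H0→d13:-→d14:-→d15:-→d16:-→d17:-→d18:-→d19:-→d20:-→d21:-→d22:-→d23:-→d24:H1 -> H1
  lookup 230.224.0.5: bits 111001101110 walk d0:H1→d1:-→d2:-→d3:-→d4:-→d5:-→d6:-→d7:-→d8:-→d9:-→d10:-→d11:-→d12:H0 -> H0
  lookup 110.145.177.20: bits 011011101001000110110001 walk d0:H1→d1:-→d2:-→d3:-→d4:-→d5:-→d6:-→d7:-→d8:-→d9:-→d10:-→d11:-→d12:H0→d13:-→d14:-→d15:-→d16:-→d17:-→d18:-→d19:-→d20:-→d21:-→d22:-→d23:-→d24:H1 -> H1
  lookup 139.206.68.253: bits 1 walk d0:H1→d1:- -> H1
  lookup 110.145.177.45: bits 011011101001000110110001 walk d0:H1→d1:-→d2:-→d3:-→d4:-→d5:-→d6:-→d7:-→d8:-→d9:-→d10:-→d11:-→d12:H0→d13:-→d14:-→d15:-→d16:-→d17:-→d18:-→d19:-→d20:-→d21:-→d22:-→d23:-→d24:H1 -> H1
  lookup 110.144.0.13: bits 011011101001000 walk d0:H1→d1:-→d2:-→d3:-→d4:-→d5:-→d6:-→d7:-→d8:-→d9:-→d10:-→d11:-→d12:H0→d13:-→d14:-→d15:- -> H0
  lookup 48.0.95.207: bits 00110 walk d0:H1→d1:-→d2:-→d3:-→d4:H1→d5:- -> H1
  + 110.144.0.0/12 (H1) depth=12
  + 230.236.0.0/16 (H4) depth=16
  + 230.236.138.0/24 (H2) depth=24
  lookup 230.236.128.152: bits 11100110111011001000 walk d0:H1→d1:-→d2:-→d3:-→d4:-→d5:-→d6:-→d7:-→d8:-→d9:-→d10:-→d11:-→d12:H0→d13:-→d14:-→d15:-→d16:H4→d17:-→d18:-→d19:-→d20:H2 -> H2
  lookup 110.145.177.86: bits 011011101001000110110001 walk d0:H1→d1:-→d2:-→d3:-→d4:-→d5:-→d6:-→d7:-→d8:-→d9:-→d10:-→d11:-→d12:H1→d13:-→d14:-→d15:-→d16:-→d17:-→d18:-→d19:-→d20:-→d21:-→d22:-→d23:-→d24:H1 -> H1

== LOOKUPS ==
["H4","H0","H2","H3","H2","H3","H3","no-route","H1","H0","H1","H1","H1","H0","H1","H2","H1"]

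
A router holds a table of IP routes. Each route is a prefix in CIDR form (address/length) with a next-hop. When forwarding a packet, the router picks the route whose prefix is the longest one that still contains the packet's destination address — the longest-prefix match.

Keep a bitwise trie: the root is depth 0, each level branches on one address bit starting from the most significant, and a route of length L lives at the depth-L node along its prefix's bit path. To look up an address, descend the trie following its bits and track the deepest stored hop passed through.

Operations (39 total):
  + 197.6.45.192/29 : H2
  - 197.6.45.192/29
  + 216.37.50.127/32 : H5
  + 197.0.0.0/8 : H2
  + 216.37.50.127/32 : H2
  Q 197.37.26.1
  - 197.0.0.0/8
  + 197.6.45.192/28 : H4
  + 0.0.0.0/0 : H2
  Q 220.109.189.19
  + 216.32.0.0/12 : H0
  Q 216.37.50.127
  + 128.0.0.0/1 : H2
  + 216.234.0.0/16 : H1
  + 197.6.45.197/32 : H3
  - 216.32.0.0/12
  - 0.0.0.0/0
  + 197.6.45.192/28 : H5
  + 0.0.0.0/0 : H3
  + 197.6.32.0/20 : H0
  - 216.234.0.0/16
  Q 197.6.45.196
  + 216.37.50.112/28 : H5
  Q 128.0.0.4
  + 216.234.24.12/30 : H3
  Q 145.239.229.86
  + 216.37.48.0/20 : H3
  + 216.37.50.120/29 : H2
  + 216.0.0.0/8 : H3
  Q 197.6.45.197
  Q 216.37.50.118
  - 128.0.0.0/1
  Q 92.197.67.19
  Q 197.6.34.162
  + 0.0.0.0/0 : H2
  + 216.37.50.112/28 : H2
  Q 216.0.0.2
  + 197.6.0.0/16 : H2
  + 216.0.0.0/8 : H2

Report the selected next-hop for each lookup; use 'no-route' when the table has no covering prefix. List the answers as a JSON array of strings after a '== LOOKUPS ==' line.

Trace:
  add 197.6.45.192/29 -> H2 at depth 29
  del 197.6.45.192/29 (clear depth 29)
  add 216.37.50.127/32 -> H5 at depth 32
  add 197.0.0.0/8 -> H2 at depth 8
  add 216.37.50.127/32 -> H2 at depth 32
  lookup 197.37.26.1: bits 1100010100 walk d0:-→d1:-→d2:-→d3:-→d4:-→d5:-→d6:-→d7:-→d8:H2→d9:-→d10:- -> H2
  del 197.0.0.0/8 (clear depth 8)
  add 197.6.45.192/28 -> H4 at depth 28
  add 0.0.0.0/0 -> H2 at depth 0
  lookup 220.109.189.19: bits 11011 walk d0:H2→d1:-→d2:-→d3:-→d4:-→d5:- -> H2
  add 216.32.0.0/12 -> H0 at depth 12
  lookup 216.37.50.127: bits 11011000001001010011001001111111 walk d0:H2→d1:-→d2:-→d3:-→d4:-→d5:-→d6:-→d7:-→d8:-→d9:-→d10:-→d11:-→d12:H0→d13:-→d14:-→d15:-→d16:-→d17:-→d18:-→d19:-→d20:-→d21:-→d22:-→d23:-→d24:-→d25:-→d26:-→d27:-→d28:-→d29:-→d30:-→d31:-→d32:H2 -> H2
  add 128.0.0.0/1 -> H2 at depth 1
  add 216.234.0.0/16 -> H1 at depth 16
  add 197.6.45.197/32 -> H3 at depth 32
  del 216.32.0.0/12 (clear depth 12)
  del 0.0.0.0/0 (clear depth 0)
  add 197.6.45.192/28 -> H5 at depth 28
  add 0.0.0.0/0 -> H3 at depth 0
  add 197.6.32.0/20 -> H0 at depth 20
  del 216.234.0.0/16 (clear depth 16)
  lookup 197.6.45.196: bits 1100010100000110001011011100010 walk d0:H3→d1:H2→d2:-→d3:-→d4:-→d5:-→d6:-→d7:-→d8:-→d9:-→d10:-→d11:-→d12:-→d13:-→d14:-→d15:-→d16:-→d17:-→d18:-→d19:-→d20:H0→d21:-→d22:-→d23:-→d24:-→d25:-→d26:-→d27:-→d28:H5→d29:-→d30:-→d31:- -> H5
  add 216.37.50.112/28 -> H5 at depth 28
  lookup 128.0.0.4: bits 1 walk d0:H3→d1:H2 -> H2
  add 216.234.24.12/30 -> H3 at depth 30
  lookup 145.239.229.86: bits 1 walk d0:H3→d1:H2 -> H2
  add 216.37.48.0/20 -> H3 at depth 20
  add 216.37.50.120/29 -> H2 at depth 29
  add 216.0.0.0/8 -> H3 at depth 8
  lookup 197.6.45.197: bits 11000101000001100010110111000101 walk d0:H3→d1:H2→d2:-→d3:-→d4:-→d5:-→d6:-→d7:-→d8:-→d9:-→d10:-→d11:-→d12:-→d13:-→d14:-→d15:-→d16:-→d17:-→d18:-→d19:-→d20:H0→d21:-→d22:-→d23:-→d24:-→d25:-→d26:-→d27:-→d28:H5→d29:-→d30:-→d31:-→d32:H3 -> H3
  lookup 216.37.50.118: bits 1101100000100101001100100111 walk d0:H3→d1:H2→d2:-→d3:-→d4:-→d5:-→d6:-→d7:-→d8:H3→d9:-→d10:-→d11:-→d12:-→d13:-→d14:-→d15:-→d16:-→d17:-→d18:-→d19:-→d20:H3→d21:-→d22:-→d23:-→d24:-→d25:-→d26:-→d27:-→d28:H5 -> H5
  del 128.0.0.0/1 (clear depth 1)
  lookup 92.197.67.19: bits ε walk d0:H3 -> H3
  lookup 197.6.34.162: bits 11000101000001100010 walk d0:H3→d1:-→d2:-→d3:-→d4:-→d5:-→d6:-→d7:-→d8:-→d9:-→d10:-→d11:-→d12:-→d13:-→d14:-→d15:-→d16:-→d17:-→d18:-→d19:-→d20:H0 -> H0
  add 0.0.0.0/0 -> H2 at depth 0
  add 216.37.50.112/28 -> H2 at depth 28
  lookup 216.0.0.2: bits 1101100000 walk d0:H2→d1:-→d2:-→d3:-→d4:-→d5:-→d6:-→d7:-→d8:H3→d9:-→d10:- -> H3
  add 197.6.0.0/16 -> H2 at depth 16
  add 216.0.0.0/8 -> H2 at depth 8

== LOOKUPS ==
["H2","H2","H2","H5","H2","H2","H3","H5","H3","H0","H3"]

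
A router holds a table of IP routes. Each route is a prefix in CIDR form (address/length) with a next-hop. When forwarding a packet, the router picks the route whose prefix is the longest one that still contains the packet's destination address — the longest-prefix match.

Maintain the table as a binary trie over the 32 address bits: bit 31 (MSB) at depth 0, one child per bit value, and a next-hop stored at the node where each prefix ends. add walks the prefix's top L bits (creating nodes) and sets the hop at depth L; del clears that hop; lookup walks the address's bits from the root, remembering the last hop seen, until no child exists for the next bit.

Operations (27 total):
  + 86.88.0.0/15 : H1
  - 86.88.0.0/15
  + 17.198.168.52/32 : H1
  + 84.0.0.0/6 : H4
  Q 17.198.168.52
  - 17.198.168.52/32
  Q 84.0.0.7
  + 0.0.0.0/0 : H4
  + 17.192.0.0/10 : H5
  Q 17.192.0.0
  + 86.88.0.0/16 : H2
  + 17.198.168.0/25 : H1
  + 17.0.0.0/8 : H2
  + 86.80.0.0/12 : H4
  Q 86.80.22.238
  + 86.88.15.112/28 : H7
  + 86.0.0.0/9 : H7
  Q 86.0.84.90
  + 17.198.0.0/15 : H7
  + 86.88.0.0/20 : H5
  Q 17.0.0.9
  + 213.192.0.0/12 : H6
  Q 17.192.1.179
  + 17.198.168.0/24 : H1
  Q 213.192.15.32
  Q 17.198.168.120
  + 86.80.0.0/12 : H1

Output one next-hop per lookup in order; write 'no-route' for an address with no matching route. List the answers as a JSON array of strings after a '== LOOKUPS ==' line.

Apply in order:
  + 86.88.0.0/15 (H1) depth=15
  - 86.88.0.0/15 clear@15
  + 17.198.168.52/32 (H1) depth=32
  + 84.0.0.0/6 (H4) depth=6
  Q 17.198.168.52: descend 00010001110001101010100000110100 ; hops seen [H1] ; pick H1
  - 17.198.168.52/32 clear@32
  Q 84.0.0.7: descend 010101 ; hops seen [H4] ; pick H4
  + 0.0.0.0/0 (H4) depth=0
  + 17.192.0.0/10 (H5) depth=10
  Q 17.192.0.0: descend 0001000111000 ; hops seen [H4,H5] ; pick H5
  + 86.88.0.0/16 (H2) depth=16
  + 17.198.168.0/25 (H1) depth=25
  + 17.0.0.0/8 (H2) depth=8
  + 86.80.0.0/12 (H4) depth=12
  Q 86.80.22.238: descend 010101100101 ; hops seen [H4,H4,H4] ; pick H4
  + 86.88.15.112/28 (H7) depth=28
  + 86.0.0.0/9 (H7) depth=9
  Q 86.0.84.90: descend 010101100 ; hops seen [H4,H4,H7] ; pick H7
  + 17.198.0.0/15 (H7) depth=15
  + 86.88.0.0/20 (H5) depth=20
  Q 17.0.0.9: descend 00010001 ; hops seen [H4,H2] ; pick H2
  + 213.192.0.0/12 (H6) depth=12
  Q 17.192.1.179: descend 0001000111000 ; hops seen [H4,H2,H5] ; pick H5
  + 17.198.168.0/24 (H1) depth=24
  Q 213.192.15.32: descend 110101011100 ; hops seen [H4,H6] ; pick H6
  Q 17.198.168.120: descend 0001000111000110101010000 ; hops seen [H4,H2,H5,H7,H1,H1] ; pick H1
  + 86.80.0.0/12 (H1) depth=12

== LOOKUPS ==
["H1","H4","H5","H4","H7","H2","H5","H6","H1"]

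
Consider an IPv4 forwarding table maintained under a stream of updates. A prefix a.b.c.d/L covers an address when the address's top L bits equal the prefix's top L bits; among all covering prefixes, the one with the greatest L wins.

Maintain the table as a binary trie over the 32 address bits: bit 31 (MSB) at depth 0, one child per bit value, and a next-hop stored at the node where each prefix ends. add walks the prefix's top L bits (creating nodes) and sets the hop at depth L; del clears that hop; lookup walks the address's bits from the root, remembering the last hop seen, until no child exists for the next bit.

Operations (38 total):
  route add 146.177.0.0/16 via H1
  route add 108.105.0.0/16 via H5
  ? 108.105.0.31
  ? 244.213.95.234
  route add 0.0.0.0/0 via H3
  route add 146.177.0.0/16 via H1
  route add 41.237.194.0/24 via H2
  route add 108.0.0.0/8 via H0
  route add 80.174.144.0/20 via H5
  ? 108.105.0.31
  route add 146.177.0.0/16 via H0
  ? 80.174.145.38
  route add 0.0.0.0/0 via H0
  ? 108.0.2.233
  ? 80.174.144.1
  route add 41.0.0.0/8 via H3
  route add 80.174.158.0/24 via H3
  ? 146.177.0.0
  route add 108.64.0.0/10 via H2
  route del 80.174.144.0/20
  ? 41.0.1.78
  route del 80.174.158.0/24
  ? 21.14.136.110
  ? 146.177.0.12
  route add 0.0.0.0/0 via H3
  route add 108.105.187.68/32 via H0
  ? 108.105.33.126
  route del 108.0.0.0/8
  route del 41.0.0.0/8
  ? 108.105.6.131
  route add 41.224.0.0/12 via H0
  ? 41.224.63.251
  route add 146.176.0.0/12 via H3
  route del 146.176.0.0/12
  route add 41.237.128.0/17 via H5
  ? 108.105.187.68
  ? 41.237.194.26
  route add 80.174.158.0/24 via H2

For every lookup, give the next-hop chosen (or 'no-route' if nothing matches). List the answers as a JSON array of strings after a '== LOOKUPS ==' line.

Apply in order:
  add 146.177.0.0/16 -> H1 at depth 16
  add 108.105.0.0/16 -> H5 at depth 16
  ? 108.105.0.31  path d0:-→d1:-→d2:-→d3:-→d4:-→d5:-→d6:-→d7:-→d8:-→d9:-→d10:-→d11:-→d12:-→d13:-→d14:-→d15:-→d16:H5  best=H5
  ? 244.213.95.234  path d0:-→d1:-  best=no-route
  add 0.0.0.0/0 -> H3 at depth 0
  add 146.177.0.0/16 -> H1 at depth 16
  add 41.237.194.0/24 -> H2 at depth 24
  add 108.0.0.0/8 -> H0 at depth 8
  add 80.174.144.0/20 -> H5 at depth 20
  ? 108.105.0.31  path d0:H3→d1:-→d2:-→d3:-→d4:-→d5:-→d6:-→d7:-→d8:H0→d9:-→d10:-→d11:-→d12:-→d13:-→d14:-→d15:-→d16:H5  best=H5
  add 146.177.0.0/16 -> H0 at depth 16
  ? 80.174.145.38  path d0:H3→d1:-→d2:-→d3:-→d4:-→d5:-→d6:-→d7:-→d8:-→d9:-→d10:-→d11:-→d12:-→d13:-→d14:-→d15:-→d16:-→d17:-→d18:-→d19:-→d20:H5  best=H5
  add 0.0.0.0/0 -> H0 at depth 0
  ? 108.0.2.233  path d0:H0→d1:-→d2:-→d3:-→d4:-→d5:-→d6:-→d7:-→d8:H0→d9:-  best=H0
  ? 80.174.144.1  path d0:H0→d1:-→d2:-→d3:-→d4:-→d5:-→d6:-→d7:-→d8:-→d9:-→d10:-→d11:-→d12:-→d13:-→d14:-→d15:-→d16:-→d17:-→d18:-→d19:-→d20:H5  best=H5
  add 41.0.0.0/8 -> H3 at depth 8
  add 80.174.158.0/24 -> H3 at depth 24
  ? 146.177.0.0  path d0:H0→d1:-→d2:-→d3:-→d4:-→d5:-→d6:-→d7:-→d8:-→d9:-→d10:-→d11:-→d12:-→d13:-→d14:-→d15:-→d16:H0  best=H0
  add 108.64.0.0/10 -> H2 at depth 10
  - 80.174.144.0/20 clear@20
  ? 41.0.1.78  path d0:H0→d1:-→d2:-→d3:-→d4:-→d5:-→d6:-→d7:-→d8:H3  best=H3
  - 80.174.158.0/24 clear@24
  ? 21.14.136.110  path d0:H0→d1:-→d2:-  best=H0
  ? 146.177.0.12  path d0:H0→d1:-→d2:-→d3:-→d4:-→d5:-→d6:-→d7:-→d8:-→d9:-→d10:-→d11:-→d12:-→d13:-→d14:-→d15:-→d16:H0  best=H0
  add 0.0.0.0/0 -> H3 at depth 0
  add 108.105.187.68/32 -> H0 at depth 32
  ? 108.105.33.126  path d0:H3→d1:-→d2:-→d3:-→d4:-→d5:-→d6:-→d7:-→d8:H0→d9:-→d10:H2→d11:-→d12:-→d13:-→d14:-→d15:-→d16:H5  best=H5
  - 108.0.0.0/8 clear@8
  - 41.0.0.0/8 clear@8
  ? 108.105.6.131  path d0:H3→d1:-→d2:-→d3:-→d4:-→d5:-→d6:-→d7:-→d8:-→d9:-→d10:H2→d11:-→d12:-→d13:-→d14:-→d15:-→d16:H5  best=H5
  add 41.224.0.0/12 -> H0 at depth 12
  ? 41.224.63.251  path d0:H3→d1:-→d2:-→d3:-→d4:-→d5:-→d6:-→d7:-→d8:-→d9:-→d10:-→d11:-→d12:H0  best=H0
  add 146.176.0.0/12 -> H3 at depth 12
  - 146.176.0.0/12 clear@12
  add 41.237.128.0/17 -> H5 at depth 17
  ? 108.105.187.68  path d0:H3→d1:-→d2:-→d3:-→d4:-→d5:-→d6:-→d7:-→d8:-→d9:-→d10:H2→d11:-→d12:-→d13:-→d14:-→d15:-→d16:H5→d17:-→d18:-→d19:-→d20:-→d21:-→d22:-→d23:-→d24:-→d25:-→d26:-→d27:-→d28:-→d29:-→d30:-→d31:-→d32:H0  best=H0
  ? 41.237.194.26  path d0:H3→d1:-→d2:-→d3:-→d4:-→d5:-→d6:-→d7:-→d8:-→d9:-→d10:-→d11:-→d12:H0→d13:-→d14:-→d15:-→d16:-→d17:H5→d18:-→d19:-→d20:-→d21:-→d22:-→d23:-→d24:H2  best=H2
  add 80.174.158.0/24 -> H2 at depth 24

== LOOKUPS ==
["H5","no-route","H5","H5","H0","H5","H0","H3","H0","H0","H5","H5","H0","H0","H2"]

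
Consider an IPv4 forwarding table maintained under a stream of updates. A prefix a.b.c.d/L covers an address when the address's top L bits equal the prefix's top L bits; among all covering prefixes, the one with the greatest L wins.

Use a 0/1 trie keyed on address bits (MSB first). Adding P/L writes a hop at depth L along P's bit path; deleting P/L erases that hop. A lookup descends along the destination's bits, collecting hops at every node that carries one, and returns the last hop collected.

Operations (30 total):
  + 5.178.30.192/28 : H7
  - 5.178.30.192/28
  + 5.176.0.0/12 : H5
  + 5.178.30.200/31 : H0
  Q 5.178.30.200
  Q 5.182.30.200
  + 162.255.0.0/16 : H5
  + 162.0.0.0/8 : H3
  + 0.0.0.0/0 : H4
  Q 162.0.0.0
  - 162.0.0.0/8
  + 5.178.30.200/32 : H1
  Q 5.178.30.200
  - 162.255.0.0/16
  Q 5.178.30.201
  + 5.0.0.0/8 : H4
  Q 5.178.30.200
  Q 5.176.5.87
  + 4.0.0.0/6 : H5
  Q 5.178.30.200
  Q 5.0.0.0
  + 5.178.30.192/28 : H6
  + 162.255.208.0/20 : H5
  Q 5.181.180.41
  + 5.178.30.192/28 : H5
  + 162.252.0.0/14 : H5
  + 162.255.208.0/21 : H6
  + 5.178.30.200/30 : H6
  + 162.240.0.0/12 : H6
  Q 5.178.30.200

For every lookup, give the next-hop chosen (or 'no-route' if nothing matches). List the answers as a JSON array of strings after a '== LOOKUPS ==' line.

Trace:
  + 5.178.30.192/28 (H7) depth=28
  - 5.178.30.192/28 clear@28
  + 5.176.0.0/12 (H5) depth=12
  + 5.178.30.200/31 (H0) depth=31
  ? 5.178.30.200  path d0:-→d1:-→d2:-→d3:-→d4:-→d5:-→d6:-→d7:-→d8:-→d9:-→d10:-→d11:-→d12:H5→d13:-→d14:-→d15:-→d16:-→d17:-→d18:-→d19:-→d20:-→d21:-→d22:-→d23:-→d24:-→d25:-→d26:-→d27:-→d28:-→d29:-→d30:-→d31:H0  best=H0
  ? 5.182.30.200  path d0:-→d1:-→d2:-→d3:-→d4:-→d5:-→d6:-→d7:-→d8:-→d9:-→d10:-→d11:-→d12:H5→d13:-  best=H5
  + 162.255.0.0/16 (H5) depth=16
  + 162.0.0.0/8 (H3) depth=8
  + 0.0.0.0/0 (H4) depth=0
  ? 162.0.0.0  path d0:H4→d1:-→d2:-→d3:-→d4:-→d5:-→d6:-→d7:-→d8:H3  best=H3
  - 162.0.0.0/8 clear@8
  + 5.178.30.200/32 (H1) depth=32
  ? 5.178.30.200  path d0:H4→d1:-→d2:-→d3:-→d4:-→d5:-→d6:-→d7:-→d8:-→d9:-→d10:-→d11:-→d12:H5→d13:-→d14:-→d15:-→d16:-→d17:-→d18:-→d19:-→d20:-→d21:-→d22:-→d23:-→d24:-→d25:-→d26:-→d27:-→d28:-→d29:-→d30:-→d31:H0→d32:H1  best=H1
  - 162.255.0.0/16 clear@16
  ? 5.178.30.201  path d0:H4→d1:-→d2:-→d3:-→d4:-→d5:-→d6:-→d7:-→d8:-→d9:-→d10:-→d11:-→d12:H5→d13:-→d14:-→d15:-→d16:-→d17:-→d18:-→d19:-→d20:-→d21:-→d22:-→d23:-→d24:-→d25:-→d26:-→d27:-→d28:-→d29:-→d30:-→d31:H0  best=H0
  + 5.0.0.0/8 (H4) depth=8
  ? 5.178.30.200  path d0:H4→d1:-→d2:-→d3:-→d4:-→d5:-→d6:-→d7:-→d8:H4→d9:-→d10:-→d11:-→d12:H5→d13:-→d14:-→d15:-→d16:-→d17:-→d18:-→d19:-→d20:-→d21:-→d22:-→d23:-→d24:-→d25:-→d26:-→d27:-→d28:-→d29:-→d30:-→d31:H0→d32:H1  best=H1
  ? 5.176.5.87  path d0:H4→d1:-→d2:-→d3:-→d4:-→d5:-→d6:-→d7:-→d8:H4→d9:-→d10:-→d11:-→d12:H5→d13:-→d14:-  best=H5
  + 4.0.0.0/6 (H5) depth=6
  ? 5.178.30.200  path d0:H4→d1:-→d2:-→d3:-→d4:-→d5:-→d6:H5→d7:-→d8:H4→d9:-→d10:-→d11:-→d12:H5→d13:-→d14:-→d15:-→d16:-→d17:-→d18:-→d19:-→d20:-→d21:-→d22:-→d23:-→d24:-→d25:-→d26:-→d27:-→d28:-→d29:-→d30:-→d31:H0→d32:H1  best=H1
  ? 5.0.0.0  path d0:H4→d1:-→d2:-→d3:-→d4:-→d5:-→d6:H5→d7:-→d8:H4  best=H4
  + 5.178.30.192/28 (H6) depth=28
  + 162.255.208.0/20 (H5) depth=20
  ? 5.181.180.41  path d0:H4→d1:-→d2:-→d3:-→d4:-→d5:-→d6:H5→d7:-→d8:H4→d9:-→d10:-→d11:-→d12:H5→d13:-  best=H5
  + 5.178.30.192/28 (H5) depth=28
  + 162.252.0.0/14 (H5) depth=14
  + 162.255.208.0/21 (H6) depth=21
  + 5.178.30.200/30 (H6) depth=30
  + 162.240.0.0/12 (H6) depth=12
  ? 5.178.30.200  path d0:H4→d1:-→d2:-→d3:-→d4:-→d5:-→d6:H5→d7:-→d8:H4→d9:-→d10:-→d11:-→d12:H5→d13:-→d14:-→d15:-→d16:-→d17:-→d18:-→d19:-→d20:-→d21:-→d22:-→d23:-→d24:-→d25:-→d26:-→d27:-→d28:H5→d29:-→d30:H6→d31:H0→d32:H1  best=H1

== LOOKUPS ==
["H0","H5","H3","H1","H0","H1","H5","H1","H4","H5","H1"]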